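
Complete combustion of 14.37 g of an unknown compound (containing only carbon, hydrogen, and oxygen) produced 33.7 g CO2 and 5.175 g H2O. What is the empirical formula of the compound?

C8H6O3

mol C = 33.7 / 44.01 = 0.7657; mass C = 0.7657 × 12.01 = 9.196 g
mol H = 2 × (5.175 / 18.02) = 0.5744; mass H = 0.5744 × 1.008 = 0.5790 g
mass O = 14.37 − (9.775) = 4.595 g → mol O = 0.2872
Divide by the smallest (0.2872 mol O): C 2.667, H 2.000, O 1.000
Multiply by 3: C 8.00, H 6.00, O 3.00 → C8H6O3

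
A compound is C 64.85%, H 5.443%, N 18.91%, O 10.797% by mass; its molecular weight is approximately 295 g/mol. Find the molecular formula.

Assume 100 g: 64.85 g C, 5.443 g H, 18.91 g N, 10.797 g O.
C: 64.85 g ÷ 12.01 g/mol = 5.4 mol
H: 5.443 g ÷ 1.008 g/mol = 5.4 mol
N: 18.91 g ÷ 14.01 g/mol = 1.35 mol
O: 10.797 g ÷ 16.00 g/mol = 0.6748 mol
Smallest is O at 0.6748 mol; normalising gives C 8.002, H 8.002, N 2.000, O 1.000
≈ 8:8:2:1 → C8H8N2O
Empirical-formula mass = 148.16 g/mol
n = 295 / 148.16 = 1.99 ≈ 2
Molecular formula = (C8H8N2O)×2 = C16H16N4O2

C16H16N4O2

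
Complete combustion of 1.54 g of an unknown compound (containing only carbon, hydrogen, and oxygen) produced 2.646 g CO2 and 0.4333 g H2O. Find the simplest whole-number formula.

mol C = 2.646 / 44.01 = 0.06012; mass C = 0.06012 × 12.01 = 0.7221 g
mol H = 2 × (0.4333 / 18.02) = 0.04809; mass H = 0.04809 × 1.008 = 0.04848 g
mass O = 1.54 − (0.7705) = 0.7695 g → mol O = 0.04809
Smallest is O at 0.04809 mol; normalising gives C 1.250, H 1.000, O 1.000
Multiply by 4: C 5.00, H 4.00, O 4.00 → C5H4O4

C5H4O4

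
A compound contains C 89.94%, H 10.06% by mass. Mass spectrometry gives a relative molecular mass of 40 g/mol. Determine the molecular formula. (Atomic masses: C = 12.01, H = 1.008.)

Assume 100 g: 89.94 g C, 10.06 g H.
n(C) = 89.94/12.01 = 7.489, n(H) = 10.06/1.008 = 9.98
Divide by the smallest (7.489 mol C): C 1.000, H 1.333
×3: C 3.00, H 4.00 → C3H4
Empirical-formula mass = 40.06 g/mol
n = 40 / 40.06 = 1.00 ≈ 1
Molecular formula = empirical formula = C3H4

C3H4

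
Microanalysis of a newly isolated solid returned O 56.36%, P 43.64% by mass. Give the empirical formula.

Assume 100 g: 56.36 g O, 43.64 g P.
O: 56.36 g ÷ 16.00 g/mol = 3.522 mol
P: 43.64 g ÷ 30.97 g/mol = 1.409 mol
Smallest is P at 1.409 mol; normalising gives O 2.500, P 1.000
Multiply by 2: O 5.00, P 2.00 → O5P2

O5P2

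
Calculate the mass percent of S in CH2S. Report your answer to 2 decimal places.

Molar mass = 1(12.01) + 2(1.008) + 1(32.07) = 46.096 g/mol
Mass of S per mole = 1 × 32.07 = 32.070 g
% S = 32.070 / 46.096 × 100 = 69.57%

69.57%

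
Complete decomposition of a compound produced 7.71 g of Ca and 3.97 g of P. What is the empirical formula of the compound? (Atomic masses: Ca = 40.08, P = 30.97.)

Ca3P2

Ca: 7.71 g ÷ 40.08 g/mol = 0.1924 mol
P: 3.97 g ÷ 30.97 g/mol = 0.1282 mol
Ratios (÷ 0.1282): Ca 1.501, P 1.000
×2: Ca 3.00, P 2.00 → Ca3P2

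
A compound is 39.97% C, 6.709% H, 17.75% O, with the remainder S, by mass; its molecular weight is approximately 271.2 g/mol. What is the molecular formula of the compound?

C9H18O3S3

Assume 100 g: 39.97 g C, 6.709 g H, 17.75 g O, 35.571 g S.
C: 39.97 g ÷ 12.01 g/mol = 3.328 mol
H: 6.709 g ÷ 1.008 g/mol = 6.656 mol
O: 17.75 g ÷ 16.00 g/mol = 1.109 mol
S: 35.571 g ÷ 32.07 g/mol = 1.109 mol
Ratios (÷ 1.109): C 3.001, H 6.001, O 1.000, S 1.000
≈ 3:6:1:1 → C3H6OS
Empirical-formula mass = 90.15 g/mol
n = 271.2 / 90.15 = 3.01 ≈ 3
Molecular formula = (C3H6OS)×3 = C9H18O3S3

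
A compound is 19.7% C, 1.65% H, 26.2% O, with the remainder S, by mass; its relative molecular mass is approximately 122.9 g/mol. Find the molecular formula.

Assume 100 g: 19.7 g C, 1.65 g H, 26.2 g O, 52.45 g S.
C: 19.7 g ÷ 12.01 g/mol = 1.64 mol
H: 1.65 g ÷ 1.008 g/mol = 1.637 mol
O: 26.2 g ÷ 16.00 g/mol = 1.637 mol
S: 52.45 g ÷ 32.07 g/mol = 1.635 mol
Ratios (÷ 1.635): C 1.003, H 1.001, O 1.001, S 1.000
≈ 1:1:1:1 → CHOS
Empirical-formula mass = 61.09 g/mol
n = 122.9 / 61.09 = 2.01 ≈ 2
Molecular formula = (CHOS)×2 = C2H2O2S2

C2H2O2S2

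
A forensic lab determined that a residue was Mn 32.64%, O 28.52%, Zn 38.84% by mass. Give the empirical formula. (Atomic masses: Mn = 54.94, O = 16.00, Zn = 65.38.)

MnO3Zn

Assume 100 g: 32.64 g Mn, 28.52 g O, 38.84 g Zn.
Moles — Mn: 32.64 / 54.94 = 0.5941 mol; O: 28.52 / 16.00 = 1.782 mol; Zn: 38.84 / 65.38 = 0.5941 mol
Smallest is Zn at 0.5941 mol; normalising gives Mn 1.000, O 3.001, Zn 1.000
≈ 1:3:1 → MnO3Zn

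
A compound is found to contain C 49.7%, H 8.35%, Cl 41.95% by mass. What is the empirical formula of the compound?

C7H14Cl2

Assume 100 g: 49.7 g C, 8.35 g H, 41.95 g Cl.
Moles — C: 49.7 / 12.01 = 4.138 mol; H: 8.35 / 1.008 = 8.284 mol; Cl: 41.95 / 35.45 = 1.183 mol
Smallest is Cl at 1.183 mol; normalising gives C 3.497, H 7.000, Cl 1.000
×2: C 6.99, H 14.00, Cl 2.00 → C7H14Cl2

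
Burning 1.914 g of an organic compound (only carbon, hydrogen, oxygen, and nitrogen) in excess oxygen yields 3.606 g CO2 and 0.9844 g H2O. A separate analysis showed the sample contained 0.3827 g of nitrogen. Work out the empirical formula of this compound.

mol C = 3.606 / 44.01 = 0.08194; mass C = 0.08194 × 12.01 = 0.9841 g
mol H = 2 × (0.9844 / 18.02) = 0.1093; mass H = 0.1093 × 1.008 = 0.1101 g
mol N = 0.3827 / 14.01 = 0.02732
mass O = 1.914 − (1.477) = 0.4371 g → mol O = 0.02732
Divide by the smallest (0.02732 mol N): C 3.000, H 4.000, N 1.000, O 1.000
→ C3H4NO

C3H4NO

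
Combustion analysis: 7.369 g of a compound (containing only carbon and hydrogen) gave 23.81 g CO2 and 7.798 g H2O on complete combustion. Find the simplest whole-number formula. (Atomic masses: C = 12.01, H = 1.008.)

mol C = 23.81 / 44.01 = 0.5410; mass C = 0.5410 × 12.01 = 6.498 g
mol H = 2 × (7.798 / 18.02) = 0.8655; mass H = 0.8655 × 1.008 = 0.8724 g
Smallest is C at 0.541 mol; normalising gives C 1.000, H 1.600
×5: C 5.00, H 8.00 → C5H8

C5H8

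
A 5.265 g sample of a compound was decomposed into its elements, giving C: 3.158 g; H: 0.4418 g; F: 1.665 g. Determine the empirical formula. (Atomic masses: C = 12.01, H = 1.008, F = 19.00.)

C3H5F

Moles — C: 3.158 / 12.01 = 0.2629 mol; H: 0.4418 / 1.008 = 0.4383 mol; F: 1.665 / 19.00 = 0.08763 mol
Divide by the smallest (0.08763 mol F): C 3.001, H 5.002, F 1.000
Ratio ≈ 3:5:1, so the empirical formula is C3H5F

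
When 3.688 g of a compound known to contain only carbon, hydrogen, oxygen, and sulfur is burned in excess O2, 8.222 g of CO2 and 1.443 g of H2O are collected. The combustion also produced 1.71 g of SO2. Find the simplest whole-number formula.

C7H6OS

mol C = 8.222 / 44.01 = 0.1868; mass C = 0.1868 × 12.01 = 2.244 g
mol H = 2 × (1.443 / 18.02) = 0.1602; mass H = 0.1602 × 1.008 = 0.1614 g
mol S = 1.71 / 64.07 = 0.02669; mass S = 0.8559 g
mass O = 3.688 − (3.261) = 0.4269 g → mol O = 0.02668
Divide by the smallest (0.02668 mol O): C 7.002, H 6.002, O 1.000, S 1.000
Ratio ≈ 7:6:1:1, so the empirical formula is C7H6OS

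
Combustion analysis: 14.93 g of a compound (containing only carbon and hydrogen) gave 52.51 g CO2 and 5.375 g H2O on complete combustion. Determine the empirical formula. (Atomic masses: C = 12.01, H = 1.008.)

C2H

mol C = 52.51 / 44.01 = 1.193; mass C = 1.193 × 12.01 = 14.33 g
mol H = 2 × (5.375 / 18.02) = 0.5966; mass H = 0.5966 × 1.008 = 0.6013 g
Smallest is H at 0.5966 mol; normalising gives C 2.000, H 1.000
→ C2H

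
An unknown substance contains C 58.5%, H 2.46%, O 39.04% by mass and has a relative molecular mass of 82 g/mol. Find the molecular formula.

Assume 100 g: 58.5 g C, 2.46 g H, 39.04 g O.
C: 58.5 g ÷ 12.01 g/mol = 4.871 mol
H: 2.46 g ÷ 1.008 g/mol = 2.44 mol
O: 39.04 g ÷ 16.00 g/mol = 2.44 mol
Ratios (÷ 2.44): C 1.996, H 1.000, O 1.000
→ C2HO
Empirical-formula mass = 41.03 g/mol
n = 82 / 41.03 = 2.00 ≈ 2
Molecular formula = (C2HO)×2 = C4H2O2

C4H2O2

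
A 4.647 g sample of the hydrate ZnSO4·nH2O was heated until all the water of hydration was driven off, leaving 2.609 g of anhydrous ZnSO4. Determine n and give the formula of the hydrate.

Mass of water lost = 4.647 − 2.609 = 2.038 g → 2.038 / 18.02 = 0.1131 mol H2O
Molar mass of ZnSO4 = 161.45 g/mol → mol ZnSO4 = 2.609 / 161.45 = 0.01616
n = 0.1131 / 0.01616 = 7.00 ≈ 7 → ZnSO4·7H2O

ZnSO4·7H2O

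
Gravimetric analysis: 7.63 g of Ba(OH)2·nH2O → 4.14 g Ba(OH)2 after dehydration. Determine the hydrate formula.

Ba(OH)2·8H2O

Mass of water lost = 7.63 − 4.14 = 3.49 g → 3.49 / 18.02 = 0.1937 mol H2O
Molar mass of Ba(OH)2 = 171.35 g/mol → mol Ba(OH)2 = 4.14 / 171.35 = 0.02416
n = 0.1937 / 0.02416 = 8.02 ≈ 8 → Ba(OH)2·8H2O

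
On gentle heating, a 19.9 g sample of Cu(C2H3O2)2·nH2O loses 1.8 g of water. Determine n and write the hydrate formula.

Cu(C2H3O2)2·H2O

Mass of anhydrous Cu(C2H3O2)2 = 19.9 − 1.8 = 18.1 g
mol H2O = 1.8 / 18.02 = 0.09989
Molar mass of Cu(C2H3O2)2 = 181.64 g/mol → mol Cu(C2H3O2)2 = 18.1 / 181.64 = 0.09965
n = 0.09989 / 0.09965 = 1.00 ≈ 1 → Cu(C2H3O2)2·H2O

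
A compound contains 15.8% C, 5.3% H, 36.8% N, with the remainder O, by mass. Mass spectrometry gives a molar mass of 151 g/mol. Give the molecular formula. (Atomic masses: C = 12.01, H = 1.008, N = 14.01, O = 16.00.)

Assume 100 g: 15.8 g C, 5.3 g H, 36.8 g N, 42.1 g O.
n(C) = 15.8/12.01 = 1.316, n(H) = 5.3/1.008 = 5.258, n(N) = 36.8/14.01 = 2.627, n(O) = 42.1/16.00 = 2.631
Divide by the smallest (1.316 mol C): C 1.000, H 3.997, N 1.997, O 2.000
Ratio ≈ 1:4:2:2, so the empirical formula is CH4N2O2
Empirical-formula mass = 76.06 g/mol
n = 151 / 76.06 = 1.99 ≈ 2
Molecular formula = (CH4N2O2)×2 = C2H8N4O4

C2H8N4O4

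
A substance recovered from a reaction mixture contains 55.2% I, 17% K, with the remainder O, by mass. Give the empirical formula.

IKO4

Assume 100 g: 55.2 g I, 17 g K, 27.8 g O.
Moles — I: 55.2 / 126.90 = 0.435 mol; K: 17 / 39.10 = 0.4348 mol; O: 27.8 / 16.00 = 1.738 mol
Ratios (÷ 0.4348): I 1.000, K 1.000, O 3.996
≈ 1:1:4 → IKO4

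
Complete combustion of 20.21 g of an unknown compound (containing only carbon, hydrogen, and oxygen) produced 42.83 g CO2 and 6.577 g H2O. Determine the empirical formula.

C4H3O2

mol C = 42.83 / 44.01 = 0.9732; mass C = 0.9732 × 12.01 = 11.69 g
mol H = 2 × (6.577 / 18.02) = 0.7300; mass H = 0.7300 × 1.008 = 0.7358 g
mass O = 20.21 − (12.42) = 7.786 g → mol O = 0.4866
Divide by the smallest (0.4866 mol O): C 2.000, H 1.500, O 1.000
Scaling by 2: C 4.00, H 3.00, O 2.00 → C4H3O2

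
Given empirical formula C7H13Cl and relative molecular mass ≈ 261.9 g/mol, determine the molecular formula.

C14H26Cl2

Empirical-formula mass = 132.62 g/mol
n = 261.9 / 132.62 = 1.97 ≈ 2
Molecular formula = (C7H13Cl)2 = C14H26Cl2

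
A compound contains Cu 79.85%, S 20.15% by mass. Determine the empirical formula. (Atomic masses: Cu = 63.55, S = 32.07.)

Assume 100 g: 79.85 g Cu, 20.15 g S.
Cu: 79.85 g ÷ 63.55 g/mol = 1.256 mol
S: 20.15 g ÷ 32.07 g/mol = 0.6283 mol
Smallest is S at 0.6283 mol; normalising gives Cu 2.000, S 1.000
≈ 2:1 → Cu2S

Cu2S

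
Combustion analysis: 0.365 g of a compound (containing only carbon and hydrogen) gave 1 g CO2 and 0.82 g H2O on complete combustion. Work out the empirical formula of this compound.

mol C = 1 / 44.01 = 0.02272; mass C = 0.02272 × 12.01 = 0.2729 g
mol H = 2 × (0.82 / 18.02) = 0.09101; mass H = 0.09101 × 1.008 = 0.09174 g
Smallest is C at 0.02272 mol; normalising gives C 1.000, H 4.005
Ratio ≈ 1:4, so the empirical formula is CH4

CH4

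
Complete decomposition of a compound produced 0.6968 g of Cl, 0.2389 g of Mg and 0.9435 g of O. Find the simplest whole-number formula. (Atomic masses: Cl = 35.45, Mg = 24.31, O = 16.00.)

n(Cl) = 0.6968/35.45 = 0.01966, n(Mg) = 0.2389/24.31 = 0.009827, n(O) = 0.9435/16.00 = 0.05897
Smallest is Mg at 0.009827 mol; normalising gives Cl 2.000, Mg 1.000, O 6.001
→ Cl2MgO6

Cl2MgO6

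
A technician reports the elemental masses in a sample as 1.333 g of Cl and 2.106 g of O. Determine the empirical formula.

Cl2O7

n(Cl) = 1.333/35.45 = 0.0376, n(O) = 2.106/16.00 = 0.1316
Smallest is Cl at 0.0376 mol; normalising gives Cl 1.000, O 3.500
×2: Cl 2.00, O 7.00 → Cl2O7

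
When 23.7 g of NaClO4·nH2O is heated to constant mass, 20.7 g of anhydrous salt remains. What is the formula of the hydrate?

NaClO4·H2O

Mass of water lost = 23.7 − 20.7 = 3 g → 3 / 18.02 = 0.1665 mol H2O
Molar mass of NaClO4 = 122.44 g/mol → mol NaClO4 = 20.7 / 122.44 = 0.1691
n = 0.1665 / 0.1691 = 0.98 ≈ 1 → NaClO4·H2O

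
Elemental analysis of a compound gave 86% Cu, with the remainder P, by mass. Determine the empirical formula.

Assume 100 g: 86 g Cu, 14 g P.
n(Cu) = 86/63.55 = 1.353, n(P) = 14/30.97 = 0.4521
Ratios (÷ 0.4521): Cu 2.994, P 1.000
→ Cu3P

Cu3P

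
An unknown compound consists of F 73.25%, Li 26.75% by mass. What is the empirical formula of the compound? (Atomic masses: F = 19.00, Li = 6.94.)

FLi

Assume 100 g: 73.25 g F, 26.75 g Li.
n(F) = 73.25/19.00 = 3.855, n(Li) = 26.75/6.94 = 3.854
Ratios (÷ 3.854): F 1.000, Li 1.000
→ FLi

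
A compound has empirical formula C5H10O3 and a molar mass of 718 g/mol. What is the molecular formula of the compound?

Empirical-formula mass = 118.13 g/mol
n = 718 / 118.13 = 6.08 ≈ 6
Molecular formula = (C5H10O3)6 = C30H60O18

C30H60O18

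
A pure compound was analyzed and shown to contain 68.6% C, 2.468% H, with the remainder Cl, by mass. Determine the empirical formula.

C7H3Cl

Assume 100 g: 68.6 g C, 2.468 g H, 28.932 g Cl.
C: 68.6 g ÷ 12.01 g/mol = 5.712 mol
H: 2.468 g ÷ 1.008 g/mol = 2.448 mol
Cl: 28.932 g ÷ 35.45 g/mol = 0.8161 mol
Ratios (÷ 0.8161): C 6.999, H 3.000, Cl 1.000
→ C7H3Cl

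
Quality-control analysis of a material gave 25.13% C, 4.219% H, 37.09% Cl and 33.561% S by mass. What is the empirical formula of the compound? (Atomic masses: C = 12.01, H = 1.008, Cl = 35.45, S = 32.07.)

Assume 100 g: 25.13 g C, 4.219 g H, 37.09 g Cl, 33.561 g S.
Moles — C: 25.13 / 12.01 = 2.092 mol; H: 4.219 / 1.008 = 4.186 mol; Cl: 37.09 / 35.45 = 1.046 mol; S: 33.561 / 32.07 = 1.046 mol
Divide by the smallest (1.046 mol Cl): C 2.000, H 4.000, Cl 1.000, S 1.000
≈ 2:4:1:1 → C2H4ClS

C2H4ClS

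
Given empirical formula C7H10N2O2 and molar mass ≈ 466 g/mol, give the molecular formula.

C21H30N6O6

Empirical-formula mass = 154.17 g/mol
n = 466 / 154.17 = 3.02 ≈ 3
Molecular formula = (C7H10N2O2)3 = C21H30N6O6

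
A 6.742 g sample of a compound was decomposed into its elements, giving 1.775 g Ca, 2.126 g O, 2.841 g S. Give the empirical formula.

CaO3S2

Ca: 1.775 g ÷ 40.08 g/mol = 0.04429 mol
O: 2.126 g ÷ 16.00 g/mol = 0.1329 mol
S: 2.841 g ÷ 32.07 g/mol = 0.08859 mol
Divide by the smallest (0.04429 mol Ca): Ca 1.000, O 3.000, S 2.000
Ratio ≈ 1:3:2, so the empirical formula is CaO3S2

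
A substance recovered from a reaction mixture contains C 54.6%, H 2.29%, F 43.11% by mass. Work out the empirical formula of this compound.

C2HF

Assume 100 g: 54.6 g C, 2.29 g H, 43.11 g F.
Moles — C: 54.6 / 12.01 = 4.546 mol; H: 2.29 / 1.008 = 2.272 mol; F: 43.11 / 19.00 = 2.269 mol
Smallest is F at 2.269 mol; normalising gives C 2.004, H 1.001, F 1.000
≈ 2:1:1 → C2HF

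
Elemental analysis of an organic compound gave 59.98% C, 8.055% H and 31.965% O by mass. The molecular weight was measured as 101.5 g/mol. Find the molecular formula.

Assume 100 g: 59.98 g C, 8.055 g H, 31.965 g O.
n(C) = 59.98/12.01 = 4.994, n(H) = 8.055/1.008 = 7.991, n(O) = 31.965/16.00 = 1.998
Ratios (÷ 1.998): C 2.500, H 4.000, O 1.000
Scaling by 2: C 5.00, H 8.00, O 2.00 → C5H8O2
Empirical-formula mass = 100.11 g/mol
n = 101.5 / 100.11 = 1.01 ≈ 1
Molecular formula = empirical formula = C5H8O2

C5H8O2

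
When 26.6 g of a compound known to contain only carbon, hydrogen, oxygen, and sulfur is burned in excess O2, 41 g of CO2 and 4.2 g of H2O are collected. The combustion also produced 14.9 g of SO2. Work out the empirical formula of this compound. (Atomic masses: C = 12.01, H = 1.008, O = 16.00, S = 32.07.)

mol C = 41 / 44.01 = 0.9316; mass C = 0.9316 × 12.01 = 11.19 g
mol H = 2 × (4.2 / 18.02) = 0.4661; mass H = 0.4661 × 1.008 = 0.4699 g
mol S = 14.9 / 64.07 = 0.2326; mass S = 7.458 g
mass O = 26.6 − (19.12) = 7.483 g → mol O = 0.4677
Smallest is S at 0.2326 mol; normalising gives C 4.006, H 2.004, O 2.011, S 1.000
Ratio ≈ 4:2:2:1, so the empirical formula is C4H2O2S

C4H2O2S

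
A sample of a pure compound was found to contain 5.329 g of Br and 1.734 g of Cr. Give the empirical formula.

Moles — Br: 5.329 / 79.90 = 0.0667 mol; Cr: 1.734 / 52.00 = 0.03335 mol
Divide by the smallest (0.03335 mol Cr): Br 2.000, Cr 1.000
Ratio ≈ 2:1, so the empirical formula is Br2Cr

Br2Cr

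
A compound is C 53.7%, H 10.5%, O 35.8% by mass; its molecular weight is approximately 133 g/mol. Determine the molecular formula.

Assume 100 g: 53.7 g C, 10.5 g H, 35.8 g O.
n(C) = 53.7/12.01 = 4.471, n(H) = 10.5/1.008 = 10.42, n(O) = 35.8/16.00 = 2.237
Ratios (÷ 2.237): C 1.998, H 4.655, O 1.000
Scaling by 3: C 6.00, H 13.97, O 3.00 → C6H14O3
Empirical-formula mass = 134.17 g/mol
n = 133 / 134.17 = 0.99 ≈ 1
Molecular formula = empirical formula = C6H14O3

C6H14O3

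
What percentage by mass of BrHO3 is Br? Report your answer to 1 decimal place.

62.0%

Molar mass = 1(79.90) + 1(1.008) + 3(16.00) = 128.908 g/mol
Mass of Br per mole = 1 × 79.90 = 79.900 g
% Br = 79.900 / 128.908 × 100 = 62.0%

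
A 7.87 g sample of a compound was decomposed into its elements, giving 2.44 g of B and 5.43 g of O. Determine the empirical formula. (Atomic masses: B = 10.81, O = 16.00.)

B2O3

n(B) = 2.44/10.81 = 0.2257, n(O) = 5.43/16.00 = 0.3394
Smallest is B at 0.2257 mol; normalising gives B 1.000, O 1.504
Scaling by 2: B 2.00, O 3.01 → B2O3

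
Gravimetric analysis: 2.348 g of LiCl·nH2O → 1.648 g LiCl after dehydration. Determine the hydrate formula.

LiCl·H2O

Mass of water lost = 2.348 − 1.648 = 0.7 g → 0.7 / 18.02 = 0.03885 mol H2O
Molar mass of LiCl = 42.39 g/mol → mol LiCl = 1.648 / 42.39 = 0.03888
n = 0.03885 / 0.03888 = 1.00 ≈ 1 → LiCl·H2O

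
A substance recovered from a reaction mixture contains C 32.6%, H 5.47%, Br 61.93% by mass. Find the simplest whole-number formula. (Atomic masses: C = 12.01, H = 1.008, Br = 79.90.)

C7H14Br2

Assume 100 g: 32.6 g C, 5.47 g H, 61.93 g Br.
C: 32.6 g ÷ 12.01 g/mol = 2.714 mol
H: 5.47 g ÷ 1.008 g/mol = 5.427 mol
Br: 61.93 g ÷ 79.90 g/mol = 0.7751 mol
Divide by the smallest (0.7751 mol Br): C 3.502, H 7.001, Br 1.000
×2: C 7.00, H 14.00, Br 2.00 → C7H14Br2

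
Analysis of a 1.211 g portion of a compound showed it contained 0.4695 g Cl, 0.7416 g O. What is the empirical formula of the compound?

n(Cl) = 0.4695/35.45 = 0.01324, n(O) = 0.7416/16.00 = 0.04635
Smallest is Cl at 0.01324 mol; normalising gives Cl 1.000, O 3.500
×2: Cl 2.00, O 7.00 → Cl2O7

Cl2O7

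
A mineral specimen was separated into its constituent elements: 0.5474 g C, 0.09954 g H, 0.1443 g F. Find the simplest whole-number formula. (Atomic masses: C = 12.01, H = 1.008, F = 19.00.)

C: 0.5474 g ÷ 12.01 g/mol = 0.04558 mol
H: 0.09954 g ÷ 1.008 g/mol = 0.09875 mol
F: 0.1443 g ÷ 19.00 g/mol = 0.007595 mol
Smallest is F at 0.007595 mol; normalising gives C 6.001, H 13.002, F 1.000
→ C6H13F

C6H13F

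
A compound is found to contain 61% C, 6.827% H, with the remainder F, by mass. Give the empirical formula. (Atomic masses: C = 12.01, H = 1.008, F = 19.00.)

Assume 100 g: 61 g C, 6.827 g H, 32.173 g F.
n(C) = 61/12.01 = 5.079, n(H) = 6.827/1.008 = 6.773, n(F) = 32.173/19.00 = 1.693
Divide by the smallest (1.693 mol F): C 3.000, H 4.000, F 1.000
Ratio ≈ 3:4:1, so the empirical formula is C3H4F

C3H4F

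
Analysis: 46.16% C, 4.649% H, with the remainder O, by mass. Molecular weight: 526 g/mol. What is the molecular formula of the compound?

C20H24O16

Assume 100 g: 46.16 g C, 4.649 g H, 49.191 g O.
C: 46.16 g ÷ 12.01 g/mol = 3.843 mol
H: 4.649 g ÷ 1.008 g/mol = 4.612 mol
O: 49.191 g ÷ 16.00 g/mol = 3.074 mol
Ratios (÷ 3.074): C 1.250, H 1.500, O 1.000
×4: C 5.00, H 6.00, O 4.00 → C5H6O4
Empirical-formula mass = 130.10 g/mol
n = 526 / 130.10 = 4.04 ≈ 4
Molecular formula = (C5H6O4)×4 = C20H24O16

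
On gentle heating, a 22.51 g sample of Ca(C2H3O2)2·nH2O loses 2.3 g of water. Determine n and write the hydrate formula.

Mass of anhydrous Ca(C2H3O2)2 = 22.51 − 2.3 = 20.21 g
mol H2O = 2.3 / 18.02 = 0.1276
Molar mass of Ca(C2H3O2)2 = 158.17 g/mol → mol Ca(C2H3O2)2 = 20.21 / 158.17 = 0.1278
n = 0.1276 / 0.1278 = 1.00 ≈ 1 → Ca(C2H3O2)2·H2O

Ca(C2H3O2)2·H2O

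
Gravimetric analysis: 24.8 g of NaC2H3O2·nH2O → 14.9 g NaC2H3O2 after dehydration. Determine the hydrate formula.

Mass of water lost = 24.8 − 14.9 = 9.9 g → 9.9 / 18.02 = 0.5494 mol H2O
Molar mass of NaC2H3O2 = 82.03 g/mol → mol NaC2H3O2 = 14.9 / 82.03 = 0.1816
n = 0.5494 / 0.1816 = 3.02 ≈ 3 → NaC2H3O2·3H2O

NaC2H3O2·3H2O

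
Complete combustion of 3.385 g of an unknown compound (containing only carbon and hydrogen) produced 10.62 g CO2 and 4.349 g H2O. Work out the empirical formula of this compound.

CH2

mol C = 10.62 / 44.01 = 0.2413; mass C = 0.2413 × 12.01 = 2.898 g
mol H = 2 × (4.349 / 18.02) = 0.4827; mass H = 0.4827 × 1.008 = 0.4865 g
Smallest is C at 0.2413 mol; normalising gives C 1.000, H 2.000
Ratio ≈ 1:2, so the empirical formula is CH2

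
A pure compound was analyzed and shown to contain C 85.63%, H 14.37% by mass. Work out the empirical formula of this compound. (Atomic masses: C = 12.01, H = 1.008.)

Assume 100 g: 85.63 g C, 14.37 g H.
Moles — C: 85.63 / 12.01 = 7.13 mol; H: 14.37 / 1.008 = 14.26 mol
Divide by the smallest (7.13 mol C): C 1.000, H 1.999
≈ 1:2 → CH2

CH2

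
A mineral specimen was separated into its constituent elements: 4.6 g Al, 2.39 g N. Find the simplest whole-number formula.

Al: 4.6 g ÷ 26.98 g/mol = 0.1705 mol
N: 2.39 g ÷ 14.01 g/mol = 0.1706 mol
Smallest is Al at 0.1705 mol; normalising gives Al 1.000, N 1.001
≈ 1:1 → AlN

AlN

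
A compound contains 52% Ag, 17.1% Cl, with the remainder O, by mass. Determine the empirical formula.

AgClO4

Assume 100 g: 52 g Ag, 17.1 g Cl, 30.9 g O.
Moles — Ag: 52 / 107.87 = 0.4821 mol; Cl: 17.1 / 35.45 = 0.4824 mol; O: 30.9 / 16.00 = 1.931 mol
Ratios (÷ 0.4821): Ag 1.000, Cl 1.001, O 4.006
→ AgClO4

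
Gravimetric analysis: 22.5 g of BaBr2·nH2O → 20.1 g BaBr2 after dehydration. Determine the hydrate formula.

BaBr2·2H2O

Mass of water lost = 22.5 − 20.1 = 2.4 g → 2.4 / 18.02 = 0.1332 mol H2O
Molar mass of BaBr2 = 297.13 g/mol → mol BaBr2 = 20.1 / 297.13 = 0.06765
n = 0.1332 / 0.06765 = 1.97 ≈ 2 → BaBr2·2H2O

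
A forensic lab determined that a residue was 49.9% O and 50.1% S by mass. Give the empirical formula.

Assume 100 g: 49.9 g O, 50.1 g S.
O: 49.9 g ÷ 16.00 g/mol = 3.119 mol
S: 50.1 g ÷ 32.07 g/mol = 1.562 mol
Smallest is S at 1.562 mol; normalising gives O 1.996, S 1.000
→ O2S

O2S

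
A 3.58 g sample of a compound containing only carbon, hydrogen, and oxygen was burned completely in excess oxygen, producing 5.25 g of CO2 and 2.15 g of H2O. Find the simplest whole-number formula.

CH2O

mol C = 5.25 / 44.01 = 0.1193; mass C = 0.1193 × 12.01 = 1.433 g
mol H = 2 × (2.15 / 18.02) = 0.2386; mass H = 0.2386 × 1.008 = 0.2405 g
mass O = 3.58 − (1.673) = 1.907 g → mol O = 0.1192
Smallest is O at 0.1192 mol; normalising gives C 1.001, H 2.002, O 1.000
≈ 1:2:1 → CH2O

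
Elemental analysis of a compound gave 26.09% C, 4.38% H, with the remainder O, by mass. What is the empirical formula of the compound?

CH2O2

Assume 100 g: 26.09 g C, 4.38 g H, 69.53 g O.
Moles — C: 26.09 / 12.01 = 2.172 mol; H: 4.38 / 1.008 = 4.345 mol; O: 69.53 / 16.00 = 4.346 mol
Ratios (÷ 2.172): C 1.000, H 2.000, O 2.000
≈ 1:2:2 → CH2O2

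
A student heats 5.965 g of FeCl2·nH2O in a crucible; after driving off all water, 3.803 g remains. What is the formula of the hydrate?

Mass of water lost = 5.965 − 3.803 = 2.162 g → 2.162 / 18.02 = 0.12 mol H2O
Molar mass of FeCl2 = 126.75 g/mol → mol FeCl2 = 3.803 / 126.75 = 0.03
n = 0.12 / 0.03 = 4.00 ≈ 4 → FeCl2·4H2O

FeCl2·4H2O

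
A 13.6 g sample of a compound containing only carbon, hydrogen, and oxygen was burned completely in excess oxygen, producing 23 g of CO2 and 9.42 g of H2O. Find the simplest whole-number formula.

mol C = 23 / 44.01 = 0.5226; mass C = 0.5226 × 12.01 = 6.277 g
mol H = 2 × (9.42 / 18.02) = 1.046; mass H = 1.046 × 1.008 = 1.054 g
mass O = 13.6 − (7.330) = 6.270 g → mol O = 0.3919
Smallest is O at 0.3919 mol; normalising gives C 1.334, H 2.668, O 1.000
×3: C 4.00, H 8.00, O 3.00 → C4H8O3

C4H8O3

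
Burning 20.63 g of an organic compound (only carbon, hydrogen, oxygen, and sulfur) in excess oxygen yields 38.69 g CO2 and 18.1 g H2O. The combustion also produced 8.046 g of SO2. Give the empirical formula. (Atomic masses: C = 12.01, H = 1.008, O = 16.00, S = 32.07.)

mol C = 38.69 / 44.01 = 0.8791; mass C = 0.8791 × 12.01 = 10.56 g
mol H = 2 × (18.1 / 18.02) = 2.009; mass H = 2.009 × 1.008 = 2.025 g
mol S = 8.046 / 64.07 = 0.1256; mass S = 4.027 g
mass O = 20.63 − (16.61) = 4.019 g → mol O = 0.2512
Smallest is S at 0.1256 mol; normalising gives C 7.000, H 15.997, O 2.000, S 1.000
Ratio ≈ 7:16:2:1, so the empirical formula is C7H16O2S

C7H16O2S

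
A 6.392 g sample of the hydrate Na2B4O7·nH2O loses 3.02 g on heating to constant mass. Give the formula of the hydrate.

Mass of anhydrous Na2B4O7 = 6.392 − 3.02 = 3.372 g
mol H2O = 3.02 / 18.02 = 0.1676
Molar mass of Na2B4O7 = 201.22 g/mol → mol Na2B4O7 = 3.372 / 201.22 = 0.01676
n = 0.1676 / 0.01676 = 10.00 ≈ 10 → Na2B4O7·10H2O

Na2B4O7·10H2O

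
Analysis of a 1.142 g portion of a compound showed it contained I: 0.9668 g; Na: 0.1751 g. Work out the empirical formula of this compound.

INa

Moles — I: 0.9668 / 126.90 = 0.007619 mol; Na: 0.1751 / 22.99 = 0.007616 mol
Divide by the smallest (0.007616 mol Na): I 1.000, Na 1.000
≈ 1:1 → INa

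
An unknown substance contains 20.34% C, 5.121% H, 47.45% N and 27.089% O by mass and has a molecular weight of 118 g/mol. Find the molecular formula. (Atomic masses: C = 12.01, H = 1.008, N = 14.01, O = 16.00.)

Assume 100 g: 20.34 g C, 5.121 g H, 47.45 g N, 27.089 g O.
Moles — C: 20.34 / 12.01 = 1.694 mol; H: 5.121 / 1.008 = 5.08 mol; N: 47.45 / 14.01 = 3.387 mol; O: 27.089 / 16.00 = 1.693 mol
Divide by the smallest (1.693 mol O): C 1.000, H 3.001, N 2.000, O 1.000
Ratio ≈ 1:3:2:1, so the empirical formula is CH3N2O
Empirical-formula mass = 59.05 g/mol
n = 118 / 59.05 = 2.00 ≈ 2
Molecular formula = (CH3N2O)×2 = C2H6N4O2

C2H6N4O2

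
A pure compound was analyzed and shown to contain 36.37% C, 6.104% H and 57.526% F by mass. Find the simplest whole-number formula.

CH2F

Assume 100 g: 36.37 g C, 6.104 g H, 57.526 g F.
C: 36.37 g ÷ 12.01 g/mol = 3.028 mol
H: 6.104 g ÷ 1.008 g/mol = 6.056 mol
F: 57.526 g ÷ 19.00 g/mol = 3.028 mol
Smallest is F at 3.028 mol; normalising gives C 1.000, H 2.000, F 1.000
≈ 1:2:1 → CH2F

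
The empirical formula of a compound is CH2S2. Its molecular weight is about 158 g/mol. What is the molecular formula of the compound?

Empirical-formula mass = 78.17 g/mol
n = 158 / 78.17 = 2.02 ≈ 2
Molecular formula = (CH2S2)2 = C2H4S4

C2H4S4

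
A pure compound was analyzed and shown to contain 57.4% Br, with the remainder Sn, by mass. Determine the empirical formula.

Assume 100 g: 57.4 g Br, 42.6 g Sn.
n(Br) = 57.4/79.90 = 0.7184, n(Sn) = 42.6/118.71 = 0.3589
Smallest is Sn at 0.3589 mol; normalising gives Br 2.002, Sn 1.000
Ratio ≈ 2:1, so the empirical formula is Br2Sn

Br2Sn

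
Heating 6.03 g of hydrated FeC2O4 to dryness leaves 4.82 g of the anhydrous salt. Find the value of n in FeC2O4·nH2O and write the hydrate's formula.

FeC2O4·2H2O

Mass of water lost = 6.03 − 4.82 = 1.21 g → 1.21 / 18.02 = 0.06715 mol H2O
Molar mass of FeC2O4 = 143.87 g/mol → mol FeC2O4 = 4.82 / 143.87 = 0.0335
n = 0.06715 / 0.0335 = 2.00 ≈ 2 → FeC2O4·2H2O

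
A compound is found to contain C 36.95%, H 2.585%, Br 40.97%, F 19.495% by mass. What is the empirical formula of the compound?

C6H5BrF2

Assume 100 g: 36.95 g C, 2.585 g H, 40.97 g Br, 19.495 g F.
C: 36.95 g ÷ 12.01 g/mol = 3.077 mol
H: 2.585 g ÷ 1.008 g/mol = 2.564 mol
Br: 40.97 g ÷ 79.90 g/mol = 0.5128 mol
F: 19.495 g ÷ 19.00 g/mol = 1.026 mol
Ratios (÷ 0.5128): C 6.000, H 5.001, Br 1.000, F 2.001
≈ 6:5:1:2 → C6H5BrF2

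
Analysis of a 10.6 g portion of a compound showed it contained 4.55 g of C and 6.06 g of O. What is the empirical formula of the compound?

CO

Moles — C: 4.55 / 12.01 = 0.3789 mol; O: 6.06 / 16.00 = 0.3787 mol
Divide by the smallest (0.3787 mol O): C 1.000, O 1.000
Ratio ≈ 1:1, so the empirical formula is CO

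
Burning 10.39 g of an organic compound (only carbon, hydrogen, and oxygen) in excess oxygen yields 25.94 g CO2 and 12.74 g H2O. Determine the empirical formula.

C5H12O

mol C = 25.94 / 44.01 = 0.5894; mass C = 0.5894 × 12.01 = 7.079 g
mol H = 2 × (12.74 / 18.02) = 1.414; mass H = 1.414 × 1.008 = 1.425 g
mass O = 10.39 − (8.504) = 1.886 g → mol O = 0.1179
Smallest is O at 0.1179 mol; normalising gives C 5.001, H 11.996, O 1.000
Ratio ≈ 5:12:1, so the empirical formula is C5H12O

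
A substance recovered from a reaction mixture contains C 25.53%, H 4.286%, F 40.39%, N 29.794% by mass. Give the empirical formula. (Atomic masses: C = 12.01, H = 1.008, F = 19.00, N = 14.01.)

Assume 100 g: 25.53 g C, 4.286 g H, 40.39 g F, 29.794 g N.
C: 25.53 g ÷ 12.01 g/mol = 2.126 mol
H: 4.286 g ÷ 1.008 g/mol = 4.252 mol
F: 40.39 g ÷ 19.00 g/mol = 2.126 mol
N: 29.794 g ÷ 14.01 g/mol = 2.127 mol
Smallest is C at 2.126 mol; normalising gives C 1.000, H 2.000, F 1.000, N 1.000
≈ 1:2:1:1 → CH2FN

CH2FN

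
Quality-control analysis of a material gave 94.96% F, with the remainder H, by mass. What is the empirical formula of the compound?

FH

Assume 100 g: 94.96 g F, 5.04 g H.
F: 94.96 g ÷ 19.00 g/mol = 4.998 mol
H: 5.04 g ÷ 1.008 g/mol = 5 mol
Ratios (÷ 4.998): F 1.000, H 1.000
≈ 1:1 → FH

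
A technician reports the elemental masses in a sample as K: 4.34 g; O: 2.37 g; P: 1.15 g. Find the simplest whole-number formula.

K: 4.34 g ÷ 39.10 g/mol = 0.111 mol
O: 2.37 g ÷ 16.00 g/mol = 0.1481 mol
P: 1.15 g ÷ 30.97 g/mol = 0.03713 mol
Divide by the smallest (0.03713 mol P): K 2.989, O 3.989, P 1.000
≈ 3:4:1 → K3O4P

K3O4P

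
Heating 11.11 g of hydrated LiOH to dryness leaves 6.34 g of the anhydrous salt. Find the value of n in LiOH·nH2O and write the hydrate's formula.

LiOH·H2O

Mass of water lost = 11.11 − 6.34 = 4.77 g → 4.77 / 18.02 = 0.2647 mol H2O
Molar mass of LiOH = 23.95 g/mol → mol LiOH = 6.34 / 23.95 = 0.2647
n = 0.2647 / 0.2647 = 1.00 ≈ 1 → LiOH·H2O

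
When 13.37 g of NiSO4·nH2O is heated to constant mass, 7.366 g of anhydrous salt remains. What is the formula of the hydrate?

Mass of water lost = 13.37 − 7.366 = 6.004 g → 6.004 / 18.02 = 0.3332 mol H2O
Molar mass of NiSO4 = 154.76 g/mol → mol NiSO4 = 7.366 / 154.76 = 0.0476
n = 0.3332 / 0.0476 = 7.00 ≈ 7 → NiSO4·7H2O

NiSO4·7H2O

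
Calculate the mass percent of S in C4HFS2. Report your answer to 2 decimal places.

Molar mass = 4(12.01) + 1(1.008) + 1(19.00) + 2(32.07) = 132.188 g/mol
Mass of S per mole = 2 × 32.07 = 64.140 g
% S = 64.140 / 132.188 × 100 = 48.52%

48.52%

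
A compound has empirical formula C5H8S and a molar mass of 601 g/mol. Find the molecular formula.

Empirical-formula mass = 100.18 g/mol
n = 601 / 100.18 = 6.00 ≈ 6
Molecular formula = (C5H8S)6 = C30H48S6

C30H48S6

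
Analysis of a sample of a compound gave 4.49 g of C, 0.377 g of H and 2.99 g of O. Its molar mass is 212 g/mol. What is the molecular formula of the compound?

Moles — C: 4.49 / 12.01 = 0.3739 mol; H: 0.377 / 1.008 = 0.374 mol; O: 2.99 / 16.00 = 0.1869 mol
Ratios (÷ 0.1869): C 2.001, H 2.001, O 1.000
≈ 2:2:1 → C2H2O
Empirical-formula mass = 42.04 g/mol
n = 212 / 42.04 = 5.04 ≈ 5
Molecular formula = (C2H2O)×5 = C10H10O5

C10H10O5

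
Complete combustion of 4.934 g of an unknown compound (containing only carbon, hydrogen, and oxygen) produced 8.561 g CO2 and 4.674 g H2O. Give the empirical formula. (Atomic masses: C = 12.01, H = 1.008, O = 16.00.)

mol C = 8.561 / 44.01 = 0.1945; mass C = 0.1945 × 12.01 = 2.336 g
mol H = 2 × (4.674 / 18.02) = 0.5188; mass H = 0.5188 × 1.008 = 0.5229 g
mass O = 4.934 − (2.859) = 2.075 g → mol O = 0.1297
Divide by the smallest (0.1297 mol O): C 1.500, H 4.000, O 1.000
×2: C 3.00, H 8.00, O 2.00 → C3H8O2

C3H8O2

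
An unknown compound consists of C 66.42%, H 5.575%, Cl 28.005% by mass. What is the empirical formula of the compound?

Assume 100 g: 66.42 g C, 5.575 g H, 28.005 g Cl.
C: 66.42 g ÷ 12.01 g/mol = 5.53 mol
H: 5.575 g ÷ 1.008 g/mol = 5.531 mol
Cl: 28.005 g ÷ 35.45 g/mol = 0.79 mol
Divide by the smallest (0.79 mol Cl): C 7.001, H 7.001, Cl 1.000
→ C7H7Cl

C7H7Cl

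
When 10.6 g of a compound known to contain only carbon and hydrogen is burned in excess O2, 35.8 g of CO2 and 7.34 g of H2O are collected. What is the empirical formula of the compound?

CH

mol C = 35.8 / 44.01 = 0.8135; mass C = 0.8135 × 12.01 = 9.770 g
mol H = 2 × (7.34 / 18.02) = 0.8147; mass H = 0.8147 × 1.008 = 0.8212 g
Divide by the smallest (0.8135 mol C): C 1.000, H 1.001
≈ 1:1 → CH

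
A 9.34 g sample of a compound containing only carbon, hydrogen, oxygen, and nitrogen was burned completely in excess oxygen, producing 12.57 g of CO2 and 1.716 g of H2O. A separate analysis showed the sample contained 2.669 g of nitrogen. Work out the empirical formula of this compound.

C3H2N2O2

mol C = 12.57 / 44.01 = 0.2856; mass C = 0.2856 × 12.01 = 3.430 g
mol H = 2 × (1.716 / 18.02) = 0.1905; mass H = 0.1905 × 1.008 = 0.1920 g
mol N = 2.669 / 14.01 = 0.1905
mass O = 9.34 − (6.291) = 3.049 g → mol O = 0.1905
Smallest is H at 0.1905 mol; normalising gives C 1.500, H 1.000, N 1.000, O 1.000
Multiply by 2: C 3.00, H 2.00, N 2.00, O 2.00 → C3H2N2O2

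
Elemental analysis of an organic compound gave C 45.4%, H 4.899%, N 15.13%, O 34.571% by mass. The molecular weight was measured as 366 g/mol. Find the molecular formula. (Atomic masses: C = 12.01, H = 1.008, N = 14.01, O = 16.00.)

Assume 100 g: 45.4 g C, 4.899 g H, 15.13 g N, 34.571 g O.
Moles — C: 45.4 / 12.01 = 3.78 mol; H: 4.899 / 1.008 = 4.86 mol; N: 15.13 / 14.01 = 1.08 mol; O: 34.571 / 16.00 = 2.161 mol
Ratios (÷ 1.08): C 3.500, H 4.500, N 1.000, O 2.001
Multiply by 2: C 7.00, H 9.00, N 2.00, O 4.00 → C7H9N2O4
Empirical-formula mass = 185.16 g/mol
n = 366 / 185.16 = 1.98 ≈ 2
Molecular formula = (C7H9N2O4)×2 = C14H18N4O8

C14H18N4O8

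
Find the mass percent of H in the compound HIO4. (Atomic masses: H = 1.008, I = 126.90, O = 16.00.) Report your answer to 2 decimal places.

Molar mass = 1(1.008) + 1(126.90) + 4(16.00) = 191.908 g/mol
Mass of H per mole = 1 × 1.008 = 1.008 g
% H = 1.008 / 191.908 × 100 = 0.53%

0.53%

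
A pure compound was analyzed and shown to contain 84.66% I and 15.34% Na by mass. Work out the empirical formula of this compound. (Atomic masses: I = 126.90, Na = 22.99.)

INa

Assume 100 g: 84.66 g I, 15.34 g Na.
n(I) = 84.66/126.90 = 0.6671, n(Na) = 15.34/22.99 = 0.6672
Smallest is I at 0.6671 mol; normalising gives I 1.000, Na 1.000
≈ 1:1 → INa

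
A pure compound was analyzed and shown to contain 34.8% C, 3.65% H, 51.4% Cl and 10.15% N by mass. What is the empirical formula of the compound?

Assume 100 g: 34.8 g C, 3.65 g H, 51.4 g Cl, 10.15 g N.
C: 34.8 g ÷ 12.01 g/mol = 2.898 mol
H: 3.65 g ÷ 1.008 g/mol = 3.621 mol
Cl: 51.4 g ÷ 35.45 g/mol = 1.45 mol
N: 10.15 g ÷ 14.01 g/mol = 0.7245 mol
Ratios (÷ 0.7245): C 4.000, H 4.998, Cl 2.001, N 1.000
→ C4H5Cl2N

C4H5Cl2N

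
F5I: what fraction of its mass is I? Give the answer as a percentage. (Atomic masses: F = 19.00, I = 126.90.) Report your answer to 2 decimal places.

57.19%

Molar mass = 5(19.00) + 1(126.90) = 221.900 g/mol
Mass of I per mole = 1 × 126.90 = 126.900 g
% I = 126.900 / 221.900 × 100 = 57.19%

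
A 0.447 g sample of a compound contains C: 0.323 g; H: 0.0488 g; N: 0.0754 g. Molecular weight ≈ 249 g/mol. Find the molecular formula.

C: 0.323 g ÷ 12.01 g/mol = 0.02689 mol
H: 0.0488 g ÷ 1.008 g/mol = 0.04841 mol
N: 0.0754 g ÷ 14.01 g/mol = 0.005382 mol
Smallest is N at 0.005382 mol; normalising gives C 4.997, H 8.996, N 1.000
→ C5H9N
Empirical-formula mass = 83.13 g/mol
n = 249 / 83.13 = 3.00 ≈ 3
Molecular formula = (C5H9N)×3 = C15H27N3

C15H27N3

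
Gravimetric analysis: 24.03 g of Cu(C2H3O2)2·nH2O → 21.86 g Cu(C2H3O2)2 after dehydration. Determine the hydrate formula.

Cu(C2H3O2)2·H2O

Mass of water lost = 24.03 − 21.86 = 2.17 g → 2.17 / 18.02 = 0.1204 mol H2O
Molar mass of Cu(C2H3O2)2 = 181.64 g/mol → mol Cu(C2H3O2)2 = 21.86 / 181.64 = 0.1203
n = 0.1204 / 0.1203 = 1.00 ≈ 1 → Cu(C2H3O2)2·H2O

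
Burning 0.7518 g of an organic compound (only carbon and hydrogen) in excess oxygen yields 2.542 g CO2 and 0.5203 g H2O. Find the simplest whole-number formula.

mol C = 2.542 / 44.01 = 0.05776; mass C = 0.05776 × 12.01 = 0.6937 g
mol H = 2 × (0.5203 / 18.02) = 0.05775; mass H = 0.05775 × 1.008 = 0.05821 g
Smallest is H at 0.05775 mol; normalising gives C 1.000, H 1.000
Ratio ≈ 1:1, so the empirical formula is CH

CH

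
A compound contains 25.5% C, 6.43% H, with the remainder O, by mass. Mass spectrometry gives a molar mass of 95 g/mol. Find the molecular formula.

Assume 100 g: 25.5 g C, 6.43 g H, 68.07 g O.
Moles — C: 25.5 / 12.01 = 2.123 mol; H: 6.43 / 1.008 = 6.379 mol; O: 68.07 / 16.00 = 4.254 mol
Ratios (÷ 2.123): C 1.000, H 3.004, O 2.004
→ CH3O2
Empirical-formula mass = 47.03 g/mol
n = 95 / 47.03 = 2.02 ≈ 2
Molecular formula = (CH3O2)×2 = C2H6O4

C2H6O4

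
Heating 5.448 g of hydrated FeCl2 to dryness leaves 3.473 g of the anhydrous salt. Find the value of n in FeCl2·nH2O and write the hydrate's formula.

Mass of water lost = 5.448 − 3.473 = 1.975 g → 1.975 / 18.02 = 0.1096 mol H2O
Molar mass of FeCl2 = 126.75 g/mol → mol FeCl2 = 3.473 / 126.75 = 0.0274
n = 0.1096 / 0.0274 = 4.00 ≈ 4 → FeCl2·4H2O

FeCl2·4H2O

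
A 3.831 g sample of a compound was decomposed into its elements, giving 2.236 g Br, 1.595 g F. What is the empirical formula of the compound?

Br: 2.236 g ÷ 79.90 g/mol = 0.02798 mol
F: 1.595 g ÷ 19.00 g/mol = 0.08395 mol
Smallest is Br at 0.02798 mol; normalising gives Br 1.000, F 3.000
≈ 1:3 → BrF3

BrF3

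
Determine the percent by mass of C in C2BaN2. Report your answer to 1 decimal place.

12.7%

Molar mass = 2(12.01) + 1(137.33) + 2(14.01) = 189.370 g/mol
Mass of C per mole = 2 × 12.01 = 24.020 g
% C = 24.020 / 189.370 × 100 = 12.7%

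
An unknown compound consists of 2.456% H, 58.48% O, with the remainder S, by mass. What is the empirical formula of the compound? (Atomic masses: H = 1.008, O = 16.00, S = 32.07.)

Assume 100 g: 2.456 g H, 58.48 g O, 39.064 g S.
H: 2.456 g ÷ 1.008 g/mol = 2.437 mol
O: 58.48 g ÷ 16.00 g/mol = 3.655 mol
S: 39.064 g ÷ 32.07 g/mol = 1.218 mol
Ratios (÷ 1.218): H 2.000, O 3.001, S 1.000
≈ 2:3:1 → H2O3S

H2O3S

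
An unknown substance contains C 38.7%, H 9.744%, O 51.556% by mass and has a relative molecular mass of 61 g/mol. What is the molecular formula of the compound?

C2H6O2

Assume 100 g: 38.7 g C, 9.744 g H, 51.556 g O.
Moles — C: 38.7 / 12.01 = 3.222 mol; H: 9.744 / 1.008 = 9.667 mol; O: 51.556 / 16.00 = 3.222 mol
Ratios (÷ 3.222): C 1.000, H 3.000, O 1.000
≈ 1:3:1 → CH3O
Empirical-formula mass = 31.03 g/mol
n = 61 / 31.03 = 1.97 ≈ 2
Molecular formula = (CH3O)×2 = C2H6O2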